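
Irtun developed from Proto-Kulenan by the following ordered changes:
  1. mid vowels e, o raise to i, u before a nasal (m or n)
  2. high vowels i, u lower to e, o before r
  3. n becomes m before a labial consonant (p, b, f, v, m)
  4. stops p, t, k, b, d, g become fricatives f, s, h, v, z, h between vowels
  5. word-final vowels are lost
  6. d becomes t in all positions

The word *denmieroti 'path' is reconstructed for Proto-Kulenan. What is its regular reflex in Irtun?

Irtun: start from *denmieroti.
  rule 1 (pre-nasal raising): denmieroti → dinmieroti
  rule 2: no change — dinmieroti
  rule 3 (nasal place assimilation): dinmieroti → dimmieroti
  rule 4 (intervocalic lenition): dimmieroti → dimmierosi
  rule 5 (apocope): dimmierosi → dimmieros
  rule 6 (unconditioned shift): dimmieros → timmieros
  ⇒ Irtun timmieros

timmieros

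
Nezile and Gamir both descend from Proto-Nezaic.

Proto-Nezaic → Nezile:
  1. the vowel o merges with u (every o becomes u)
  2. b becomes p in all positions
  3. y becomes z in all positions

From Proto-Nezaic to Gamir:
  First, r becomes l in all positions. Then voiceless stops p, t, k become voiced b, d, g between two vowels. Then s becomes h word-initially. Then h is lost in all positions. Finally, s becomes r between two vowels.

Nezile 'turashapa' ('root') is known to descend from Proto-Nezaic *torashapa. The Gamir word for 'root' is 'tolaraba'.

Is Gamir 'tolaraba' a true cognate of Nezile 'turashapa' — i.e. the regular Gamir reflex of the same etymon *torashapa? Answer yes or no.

Derive the expected Gamir reflex of *torashapa:
Gamir: *torashapa
  torashapa → tolashapa   [unconditioned shift]
  tolashapa → tolashaba   [intervocalic voicing]
  tolashaba (rule 3 does not apply)
  tolashaba → tolasaba   [h-loss]
  tolasaba → tolaraba   [rhotacism]
  giving Gamir tolaraba.
Gamir 'tolaraba' matches the regular reflex exactly, so the pair is cognate.

yes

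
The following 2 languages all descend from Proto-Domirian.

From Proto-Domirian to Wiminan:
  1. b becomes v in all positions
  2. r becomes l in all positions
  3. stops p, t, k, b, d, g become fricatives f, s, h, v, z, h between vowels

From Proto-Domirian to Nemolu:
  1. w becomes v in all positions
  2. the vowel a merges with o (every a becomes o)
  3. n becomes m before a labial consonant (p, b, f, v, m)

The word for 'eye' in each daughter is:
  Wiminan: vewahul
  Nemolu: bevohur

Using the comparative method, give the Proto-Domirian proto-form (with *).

*bewahur

Position 3: Wiminan has w, Nemolu has v. Wiminan preserves w here (none of its changes turn any other segment into w), so the proto-segment is *w.
Position 7: Wiminan has l, Nemolu has r. Nemolu preserves r here (none of its changes turn any other segment into r), so the proto-segment is *r.
Verify the candidate proto-form against each daughter:
Wiminan: start from *bewahur.
  rule 1 (unconditioned shift): bewahur → vewahur
  rule 2 (unconditioned shift): vewahur → vewahul
  rule 3: no change — vewahul
  ⇒ Wiminan vewahul
Nemolu: *bewahur > bevahur > bevohur  (by unconditioned shift, vowel merger)
*bewahur is the unique common source.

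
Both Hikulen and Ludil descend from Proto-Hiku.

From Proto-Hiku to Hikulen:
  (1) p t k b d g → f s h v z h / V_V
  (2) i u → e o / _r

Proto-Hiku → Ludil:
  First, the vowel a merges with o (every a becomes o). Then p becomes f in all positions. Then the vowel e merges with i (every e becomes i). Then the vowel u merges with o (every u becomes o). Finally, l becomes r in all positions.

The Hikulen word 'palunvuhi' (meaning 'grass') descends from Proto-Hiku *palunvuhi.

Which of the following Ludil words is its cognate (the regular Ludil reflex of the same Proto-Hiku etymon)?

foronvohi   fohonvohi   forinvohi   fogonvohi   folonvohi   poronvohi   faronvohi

Ludil: *palunvuhi
  palunvuhi → polunvuhi   [vowel merger]
  polunvuhi → folunvuhi   [unconditioned shift]
  folunvuhi (rule 3 does not apply)
  folunvuhi → folonvohi   [vowel merger]
  folonvohi → foronvohi   [unconditioned shift]
  giving Ludil foronvohi.
Among the options, 'foronvohi' alone shows every Ludil change applied in order.

foronvohi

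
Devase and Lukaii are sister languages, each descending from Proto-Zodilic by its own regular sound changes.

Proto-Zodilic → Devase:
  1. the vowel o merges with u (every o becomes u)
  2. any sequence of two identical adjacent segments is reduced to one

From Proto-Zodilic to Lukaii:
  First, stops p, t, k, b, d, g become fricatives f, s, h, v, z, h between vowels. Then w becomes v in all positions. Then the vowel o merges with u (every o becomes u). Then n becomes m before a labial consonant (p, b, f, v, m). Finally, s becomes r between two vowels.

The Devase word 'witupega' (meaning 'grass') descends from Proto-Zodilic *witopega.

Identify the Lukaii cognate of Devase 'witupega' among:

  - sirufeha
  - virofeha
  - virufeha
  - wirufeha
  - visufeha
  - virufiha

virufeha

Lukaii: *witopega
  witopega → wisofeha   [intervocalic lenition]
  wisofeha → visofeha   [unconditioned shift]
  visofeha → visufeha   [vowel merger]
  visufeha (rule 4 does not apply)
  visufeha → virufeha   [rhotacism]
  giving Lukaii virufeha.
Among the options, 'virufeha' alone shows every Lukaii change applied in order.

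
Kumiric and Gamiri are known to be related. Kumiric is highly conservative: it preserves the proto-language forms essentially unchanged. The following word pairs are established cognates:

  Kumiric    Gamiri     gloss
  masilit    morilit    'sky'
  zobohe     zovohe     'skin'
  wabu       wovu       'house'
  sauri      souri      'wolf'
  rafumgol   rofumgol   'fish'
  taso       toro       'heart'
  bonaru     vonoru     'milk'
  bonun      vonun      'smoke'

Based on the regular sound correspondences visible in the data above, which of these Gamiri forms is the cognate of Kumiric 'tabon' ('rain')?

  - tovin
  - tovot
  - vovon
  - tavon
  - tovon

tovon

wabu ~ wovu — Kumiric a corresponds to Gamiri o after a consonant, before a labial obstruent.
zobohe ~ zovohe — Kumiric b corresponds to Gamiri v between vowels (before a back vowel).
Applying these to Kumiric 'tabon':
  tabon → tobon   (a→o after a consonant, before a labial obstruent)
  tobon → tovon   (b→v between vowels (before a back vowel))
So the Gamiri cognate is 'tovon'.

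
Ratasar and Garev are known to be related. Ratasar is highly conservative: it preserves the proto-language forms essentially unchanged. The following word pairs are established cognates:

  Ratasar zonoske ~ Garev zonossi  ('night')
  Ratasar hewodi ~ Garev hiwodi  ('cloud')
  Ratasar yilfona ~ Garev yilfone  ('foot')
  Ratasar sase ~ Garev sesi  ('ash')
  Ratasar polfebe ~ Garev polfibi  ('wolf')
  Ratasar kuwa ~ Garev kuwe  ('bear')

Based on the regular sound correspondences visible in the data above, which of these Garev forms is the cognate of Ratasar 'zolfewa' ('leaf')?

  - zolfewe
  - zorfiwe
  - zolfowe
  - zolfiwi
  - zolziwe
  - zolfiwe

hewodi ~ hiwodi — Ratasar e corresponds to Garev i after a consonant, before a consonant other than r, m, n, p, b, f, v.
yilfona ~ yilfone, kuwa ~ kuwe — Ratasar a corresponds to Garev e word-finally.
Applying these to Ratasar 'zolfewa':
  zolfewa → zolfiwa   (e→i after a consonant, before a consonant other than r, m, n, p, b, f, v)
  zolfiwa → zolfiwe   (a→e word-finally)
So the Garev cognate is 'zolfiwe'.

zolfiwe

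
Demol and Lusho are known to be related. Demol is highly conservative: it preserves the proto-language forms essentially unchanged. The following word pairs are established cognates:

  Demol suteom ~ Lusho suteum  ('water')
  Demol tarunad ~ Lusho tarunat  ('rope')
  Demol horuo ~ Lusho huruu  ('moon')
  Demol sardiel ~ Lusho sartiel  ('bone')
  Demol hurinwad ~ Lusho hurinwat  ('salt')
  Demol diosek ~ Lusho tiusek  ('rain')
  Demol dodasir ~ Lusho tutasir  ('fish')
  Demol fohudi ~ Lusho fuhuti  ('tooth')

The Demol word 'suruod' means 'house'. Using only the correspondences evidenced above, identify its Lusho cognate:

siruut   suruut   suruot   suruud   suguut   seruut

suruut

diosek ~ tiusek — Demol o corresponds to Lusho u after a vowel, before a consonant other than r, m, n, p, b, f, v.
tarunad ~ tarunat, hurinwad ~ hurinwat — Demol d corresponds to Lusho t word-finally.
Applying these to Demol 'suruod':
  suruod → suruud   (o→u after a vowel, before a consonant other than r, m, n, p, b, f, v)
  suruud → suruut   (d→t word-finally)
So the Lusho cognate is 'suruut'.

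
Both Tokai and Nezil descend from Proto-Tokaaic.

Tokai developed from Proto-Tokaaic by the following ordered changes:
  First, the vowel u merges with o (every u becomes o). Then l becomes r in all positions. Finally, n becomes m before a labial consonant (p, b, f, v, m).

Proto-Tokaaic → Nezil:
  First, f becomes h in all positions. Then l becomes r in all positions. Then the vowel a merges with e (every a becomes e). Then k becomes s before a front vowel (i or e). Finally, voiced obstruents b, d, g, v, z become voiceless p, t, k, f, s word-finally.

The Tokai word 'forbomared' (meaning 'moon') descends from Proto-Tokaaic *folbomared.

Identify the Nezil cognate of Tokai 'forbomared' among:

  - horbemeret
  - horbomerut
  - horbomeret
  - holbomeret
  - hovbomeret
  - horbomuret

horbomeret

Nezil: *folbomared > holbomared > horbomared > horbomered > horbomeret  (by unconditioned shift, unconditioned shift, vowel merger, final devoicing)
Only 'horbomeret' matches the regular Nezil development of *folbomared.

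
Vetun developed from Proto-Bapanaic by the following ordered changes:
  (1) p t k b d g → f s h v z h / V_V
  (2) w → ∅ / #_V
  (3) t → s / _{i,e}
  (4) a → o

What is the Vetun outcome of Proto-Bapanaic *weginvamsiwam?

ehinvomsiwom

Vetun: start from *weginvamsiwam.
  rule 1 (intervocalic lenition): weginvamsiwam → wehinvamsiwam
  rule 2 (glide loss): wehinvamsiwam → ehinvamsiwam
  rule 3: no change — ehinvamsiwam
  rule 4 (vowel merger): ehinvamsiwam → ehinvomsiwom
  ⇒ Vetun ehinvomsiwom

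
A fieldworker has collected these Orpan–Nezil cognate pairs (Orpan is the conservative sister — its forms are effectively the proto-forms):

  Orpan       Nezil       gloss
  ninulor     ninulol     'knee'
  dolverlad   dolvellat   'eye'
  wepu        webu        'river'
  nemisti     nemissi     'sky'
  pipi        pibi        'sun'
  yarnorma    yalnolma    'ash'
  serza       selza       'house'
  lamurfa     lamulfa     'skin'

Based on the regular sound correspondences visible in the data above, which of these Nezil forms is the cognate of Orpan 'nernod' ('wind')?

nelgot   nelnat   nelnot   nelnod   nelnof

yarnorma ~ yalnolma — Orpan r corresponds to Nezil l after a vowel, before a nasal.
dolverlad ~ dolvellat — Orpan d corresponds to Nezil t word-finally.
Applying these to Orpan 'nernod':
  nernod → nelnod   (r→l after a vowel, before a nasal)
  nelnod → nelnot   (d→t word-finally)
So the Nezil cognate is 'nelnot'.

nelnot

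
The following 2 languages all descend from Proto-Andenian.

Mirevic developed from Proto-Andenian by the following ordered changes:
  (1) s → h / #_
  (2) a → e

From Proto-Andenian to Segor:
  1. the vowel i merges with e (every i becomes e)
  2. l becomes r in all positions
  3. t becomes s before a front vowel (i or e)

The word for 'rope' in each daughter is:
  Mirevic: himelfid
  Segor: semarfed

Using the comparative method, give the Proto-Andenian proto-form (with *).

*simalfid

Position 2: Mirevic has i, Segor has e. Mirevic preserves i here (none of its changes turn any other segment into i), so the proto-segment is *i.
Position 4: Mirevic has e, Segor has a. Segor preserves a here (none of its changes turn any other segment into a), so the proto-segment is *a.
Position 1: Mirevic has h, Segor has s. Taking the neighbouring segments as reconstructed: Mirevic h could go back to *s or *h; Segor s could go back to *t or *s — the one source consistent with every daughter is *s.
This points to *simalfid. Verify forward in each daughter:
Mirevic: *simalfid
  simalfid → himalfid   [debuccalisation]
  himalfid → himelfid   [vowel merger]
  giving Mirevic himelfid.
Segor: *simalfid > semalfed > semarfed  (by vowel merger, unconditioned shift)
Only *simalfid yields all of Mirevic himelfid, Segor semarfed.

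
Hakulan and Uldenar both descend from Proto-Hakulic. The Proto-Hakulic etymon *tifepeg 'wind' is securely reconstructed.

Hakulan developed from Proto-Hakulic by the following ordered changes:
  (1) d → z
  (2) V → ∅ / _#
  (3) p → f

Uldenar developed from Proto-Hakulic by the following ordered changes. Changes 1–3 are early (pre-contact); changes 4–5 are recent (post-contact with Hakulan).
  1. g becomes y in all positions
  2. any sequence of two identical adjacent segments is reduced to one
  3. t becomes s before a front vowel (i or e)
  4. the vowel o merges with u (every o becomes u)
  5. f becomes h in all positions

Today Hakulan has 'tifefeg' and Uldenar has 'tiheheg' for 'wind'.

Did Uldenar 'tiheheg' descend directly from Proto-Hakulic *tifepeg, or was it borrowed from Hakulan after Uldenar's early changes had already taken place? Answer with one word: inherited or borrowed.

If inherited, *tifepeg would pass through all of Uldenar's changes:
Uldenar: start from *tifepeg.
  rule 1 (unconditioned shift): tifepeg → tifepey
  rule 2: no change — tifepey
  rule 3 (palatalisation): tifepey → sifepey
  rule 4: no change — sifepey
  rule 5 (unconditioned shift): sifepey → sihepey
  ⇒ Uldenar sihepey
If borrowed from Hakulan 'tifefeg' after the early changes, it would undergo only the recent ones:
  rule 4 (vowel merger): no change (tifefeg)
  rule 5 (unconditioned shift): tifefeg → tiheheg
  ⇒ as a loan: tiheheg
Uldenar 'tiheheg' matches the loan outcome 'tiheheg', not the inherited 'sihepey' — it skipped the early Uldenar changes, so it was borrowed from Hakulan.

borrowed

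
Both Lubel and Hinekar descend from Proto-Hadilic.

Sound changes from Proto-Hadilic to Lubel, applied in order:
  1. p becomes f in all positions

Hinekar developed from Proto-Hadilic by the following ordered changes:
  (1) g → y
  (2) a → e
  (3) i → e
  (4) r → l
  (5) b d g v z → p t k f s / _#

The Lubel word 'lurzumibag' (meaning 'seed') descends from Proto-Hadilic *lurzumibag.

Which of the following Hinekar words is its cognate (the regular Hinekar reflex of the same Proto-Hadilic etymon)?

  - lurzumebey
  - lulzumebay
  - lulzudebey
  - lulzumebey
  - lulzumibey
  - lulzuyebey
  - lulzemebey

Hinekar: *lurzumibag
  lurzumibag → lurzumibay   [unconditioned shift]
  lurzumibay → lurzumibey   [vowel merger]
  lurzumibey → lurzumebey   [vowel merger]
  lurzumebey → lulzumebey   [unconditioned shift]
  lulzumebey (rule 5 does not apply)
  giving Hinekar lulzumebey.
Only 'lulzumebey' matches the regular Hinekar development of *lurzumibag.

lulzumebey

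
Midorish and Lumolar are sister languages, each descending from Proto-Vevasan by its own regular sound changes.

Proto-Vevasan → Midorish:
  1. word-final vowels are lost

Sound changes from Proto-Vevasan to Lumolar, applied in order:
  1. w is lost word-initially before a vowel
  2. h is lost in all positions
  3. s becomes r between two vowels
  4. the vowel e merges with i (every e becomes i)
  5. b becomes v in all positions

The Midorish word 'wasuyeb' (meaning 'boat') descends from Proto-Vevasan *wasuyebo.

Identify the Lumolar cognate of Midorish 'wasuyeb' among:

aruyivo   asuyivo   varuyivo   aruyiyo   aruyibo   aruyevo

Lumolar: *wasuyebo
  wasuyebo → asuyebo   [glide loss]
  asuyebo (rule 2 does not apply)
  asuyebo → aruyebo   [rhotacism]
  aruyebo → aruyibo   [vowel merger]
  aruyibo → aruyivo   [unconditioned shift]
  giving Lumolar aruyivo.
Only 'aruyivo' matches the regular Lumolar development of *wasuyebo.

aruyivo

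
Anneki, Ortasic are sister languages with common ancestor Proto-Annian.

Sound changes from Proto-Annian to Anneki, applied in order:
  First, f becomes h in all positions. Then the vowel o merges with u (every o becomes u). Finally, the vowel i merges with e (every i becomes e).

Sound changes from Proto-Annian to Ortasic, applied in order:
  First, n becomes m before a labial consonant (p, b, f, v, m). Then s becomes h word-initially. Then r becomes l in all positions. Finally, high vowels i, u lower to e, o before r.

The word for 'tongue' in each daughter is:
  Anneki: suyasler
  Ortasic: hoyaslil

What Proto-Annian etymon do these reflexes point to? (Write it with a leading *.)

*soyaslir

Position 1: Anneki has s, Ortasic has h. Anneki preserves s here (none of its changes turn any other segment into s), so the proto-segment is *s.
Position 7: Anneki has e, Ortasic has i. Ortasic preserves i here (none of its changes turn any other segment into i), so the proto-segment is *i.
Continuing position by position gives *soyaslir; check it forward:
Anneki: *soyaslir
  soyaslir (rule 1 does not apply)
  soyaslir → suyaslir   [vowel merger]
  suyaslir → suyasler   [vowel merger]
  giving Anneki suyasler.
Ortasic: *soyaslir
  soyaslir (rule 1 does not apply)
  soyaslir → hoyaslir   [debuccalisation]
  hoyaslir → hoyaslil   [unconditioned shift]
  hoyaslil (rule 4 does not apply)
  giving Ortasic hoyaslil.
*soyaslir is the unique common source.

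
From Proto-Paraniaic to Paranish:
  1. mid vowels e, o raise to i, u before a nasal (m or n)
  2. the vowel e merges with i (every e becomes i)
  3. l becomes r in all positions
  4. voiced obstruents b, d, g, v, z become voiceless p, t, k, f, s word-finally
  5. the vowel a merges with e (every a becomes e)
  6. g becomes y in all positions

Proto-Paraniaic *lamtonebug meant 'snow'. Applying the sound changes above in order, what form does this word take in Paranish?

Paranish: start from *lamtonebug.
  rule 1 (pre-nasal raising): lamtonebug → lamtunebug
  rule 2 (vowel merger): lamtunebug → lamtunibug
  rule 3 (unconditioned shift): lamtunibug → ramtunibug
  rule 4 (final devoicing): ramtunibug → ramtunibuk
  rule 5 (vowel merger): ramtunibuk → remtunibuk
  rule 6: no change — remtunibuk
  ⇒ Paranish remtunibuk

remtunibuk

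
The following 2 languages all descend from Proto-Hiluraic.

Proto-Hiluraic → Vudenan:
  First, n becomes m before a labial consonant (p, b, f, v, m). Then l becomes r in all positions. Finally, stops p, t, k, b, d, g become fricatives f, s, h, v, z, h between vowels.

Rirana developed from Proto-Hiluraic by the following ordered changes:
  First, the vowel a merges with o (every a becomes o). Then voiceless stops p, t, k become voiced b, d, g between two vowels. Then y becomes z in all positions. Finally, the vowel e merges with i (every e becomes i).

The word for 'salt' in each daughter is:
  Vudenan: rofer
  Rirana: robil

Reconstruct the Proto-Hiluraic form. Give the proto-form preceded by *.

*ropel

Position 4: Vudenan has e, Rirana has i. Vudenan preserves e here (none of its changes turn any other segment into e), so the proto-segment is *e.
Position 5: Vudenan has r, Rirana has l. Rirana preserves l here (none of its changes turn any other segment into l), so the proto-segment is *l.
Position 3: Vudenan has f, Rirana has b. Taking the neighbouring segments as reconstructed: Vudenan f could go back to *p or *f; Rirana b could go back to *p or *b — the one source consistent with every daughter is *p.
Continuing position by position gives *ropel; check it forward:
Vudenan: *ropel
  ropel (rule 1 does not apply)
  ropel → roper   [unconditioned shift]
  roper → rofer   [intervocalic lenition]
  giving Vudenan rofer.
Rirana: *ropel > robel > robil  (by intervocalic voicing, vowel merger)
No other proto-form is consistent with every reflex, so the reconstruction is *ropel.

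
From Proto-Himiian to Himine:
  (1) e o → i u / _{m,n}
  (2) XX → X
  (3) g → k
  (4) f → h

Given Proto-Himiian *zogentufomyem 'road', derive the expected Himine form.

Himine: *zogentufomyem > zogintufumyim > zokintufumyim > zokintuhumyim  (by pre-nasal raising, unconditioned shift, unconditioned shift)

zokintuhumyim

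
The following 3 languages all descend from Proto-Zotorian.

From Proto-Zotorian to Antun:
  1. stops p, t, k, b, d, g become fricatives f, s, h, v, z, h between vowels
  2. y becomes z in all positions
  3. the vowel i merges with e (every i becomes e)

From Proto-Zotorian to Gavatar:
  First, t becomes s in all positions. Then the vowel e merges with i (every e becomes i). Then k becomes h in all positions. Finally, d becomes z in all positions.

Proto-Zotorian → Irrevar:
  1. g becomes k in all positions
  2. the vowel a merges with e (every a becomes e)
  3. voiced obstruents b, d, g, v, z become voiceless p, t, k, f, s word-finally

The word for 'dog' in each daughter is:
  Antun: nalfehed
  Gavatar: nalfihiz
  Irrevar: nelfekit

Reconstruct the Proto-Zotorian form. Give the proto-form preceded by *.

*nalfekid

Position 2: Antun has a, Gavatar has a, Irrevar has e. Antun preserves a here (none of its changes turn any other segment into a), so the proto-segment is *a.
Position 8: Antun has d, Gavatar has z, Irrevar has t. Antun preserves d here (none of its changes turn any other segment into d), so the proto-segment is *d.
This points to *nalfekid. Verify forward in each daughter:
Antun: *nalfekid
  nalfekid → nalfehid   [intervocalic lenition]
  nalfehid (rule 2 does not apply)
  nalfehid → nalfehed   [vowel merger]
  giving Antun nalfehed.
Gavatar: *nalfekid > nalfikid > nalfihid > nalfihiz  (by vowel merger, unconditioned shift, unconditioned shift)
Irrevar: *nalfekid
  nalfekid (rule 1 does not apply)
  nalfekid → nelfekid   [vowel merger]
  nelfekid → nelfekit   [final devoicing]
  giving Irrevar nelfekit.
No other proto-form is consistent with every reflex, so the reconstruction is *nalfekid.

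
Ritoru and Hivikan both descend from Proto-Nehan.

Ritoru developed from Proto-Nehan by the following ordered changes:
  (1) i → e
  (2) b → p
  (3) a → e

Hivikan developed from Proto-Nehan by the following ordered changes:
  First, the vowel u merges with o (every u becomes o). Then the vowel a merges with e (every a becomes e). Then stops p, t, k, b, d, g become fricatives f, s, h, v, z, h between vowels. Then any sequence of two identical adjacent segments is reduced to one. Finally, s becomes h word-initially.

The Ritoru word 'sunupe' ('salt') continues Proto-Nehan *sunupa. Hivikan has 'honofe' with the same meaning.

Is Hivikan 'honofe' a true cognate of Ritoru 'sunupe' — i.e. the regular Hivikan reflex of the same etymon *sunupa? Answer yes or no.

yes

Derive the expected Hivikan reflex of *sunupa:
Hivikan: *sunupa > sonopa > sonope > sonofe > honofe  (by vowel merger, vowel merger, intervocalic lenition, debuccalisation)
Hivikan 'honofe' matches the regular reflex exactly, so the pair is cognate.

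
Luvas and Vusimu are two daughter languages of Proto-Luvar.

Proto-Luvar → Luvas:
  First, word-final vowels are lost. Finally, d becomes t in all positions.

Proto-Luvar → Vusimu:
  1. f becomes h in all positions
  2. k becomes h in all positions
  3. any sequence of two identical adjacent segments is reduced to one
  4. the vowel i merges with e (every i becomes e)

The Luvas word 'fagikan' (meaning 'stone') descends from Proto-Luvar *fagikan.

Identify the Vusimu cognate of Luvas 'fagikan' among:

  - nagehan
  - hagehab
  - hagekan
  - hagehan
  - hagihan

hagehan

Vusimu: start from *fagikan.
  rule 1 (unconditioned shift): fagikan → hagikan
  rule 2 (unconditioned shift): hagikan → hagihan
  rule 3: no change — hagihan
  rule 4 (vowel merger): hagihan → hagehan
  ⇒ Vusimu hagehan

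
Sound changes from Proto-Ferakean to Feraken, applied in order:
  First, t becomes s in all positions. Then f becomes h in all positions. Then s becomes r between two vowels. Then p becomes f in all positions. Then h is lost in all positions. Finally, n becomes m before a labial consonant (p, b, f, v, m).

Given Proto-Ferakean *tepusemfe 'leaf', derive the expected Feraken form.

sefureme

Feraken: start from *tepusemfe.
  rule 1 (unconditioned shift): tepusemfe → sepusemfe
  rule 2 (unconditioned shift): sepusemfe → sepusemhe
  rule 3 (rhotacism): sepusemhe → sepuremhe
  rule 4 (unconditioned shift): sepuremhe → sefuremhe
  rule 5 (h-loss): sefuremhe → sefureme
  rule 6: no change — sefureme
  ⇒ Feraken sefureme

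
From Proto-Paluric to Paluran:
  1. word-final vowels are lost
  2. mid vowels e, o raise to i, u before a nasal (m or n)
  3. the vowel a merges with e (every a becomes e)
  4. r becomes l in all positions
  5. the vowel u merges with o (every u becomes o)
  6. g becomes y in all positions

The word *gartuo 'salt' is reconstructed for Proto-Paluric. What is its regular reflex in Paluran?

yelto

Paluran: *gartuo > gartu > gertu > geltu > gelto > yelto  (by apocope, vowel merger, unconditioned shift, vowel merger, unconditioned shift)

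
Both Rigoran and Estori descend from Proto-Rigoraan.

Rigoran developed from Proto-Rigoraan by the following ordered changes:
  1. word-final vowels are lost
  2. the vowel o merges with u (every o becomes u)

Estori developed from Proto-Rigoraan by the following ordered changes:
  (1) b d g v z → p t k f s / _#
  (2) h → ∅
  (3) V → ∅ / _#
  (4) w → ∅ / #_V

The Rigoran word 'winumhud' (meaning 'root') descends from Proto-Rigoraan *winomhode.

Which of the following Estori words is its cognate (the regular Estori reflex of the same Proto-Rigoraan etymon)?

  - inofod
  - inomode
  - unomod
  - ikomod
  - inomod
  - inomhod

inomod

Estori: *winomhode > winomode > winomod > inomod  (by h-loss, apocope, glide loss)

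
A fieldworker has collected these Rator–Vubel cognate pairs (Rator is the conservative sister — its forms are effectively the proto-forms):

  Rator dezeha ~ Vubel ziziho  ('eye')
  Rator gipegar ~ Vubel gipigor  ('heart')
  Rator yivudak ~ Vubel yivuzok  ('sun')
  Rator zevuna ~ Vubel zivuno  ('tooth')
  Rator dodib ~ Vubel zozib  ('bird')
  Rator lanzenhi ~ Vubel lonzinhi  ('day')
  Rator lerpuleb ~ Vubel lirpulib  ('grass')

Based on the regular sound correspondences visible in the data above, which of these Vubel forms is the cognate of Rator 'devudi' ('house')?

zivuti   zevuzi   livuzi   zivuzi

dezeha ~ ziziho — Rator d corresponds to Vubel z word-initially before a front vowel.
zevuna ~ zivuno — Rator e corresponds to Vubel i after a consonant, before a labial obstruent.
dodib ~ zozib — Rator d corresponds to Vubel z between vowels (before a front vowel).
Applying these to Rator 'devudi':
  devudi → zevudi   (d→z word-initially before a front vowel)
  zevudi → zivudi   (e→i after a consonant, before a labial obstruent)
  zivudi → zivuzi   (d→z between vowels (before a front vowel))
So the Vubel cognate is 'zivuzi'.

zivuzi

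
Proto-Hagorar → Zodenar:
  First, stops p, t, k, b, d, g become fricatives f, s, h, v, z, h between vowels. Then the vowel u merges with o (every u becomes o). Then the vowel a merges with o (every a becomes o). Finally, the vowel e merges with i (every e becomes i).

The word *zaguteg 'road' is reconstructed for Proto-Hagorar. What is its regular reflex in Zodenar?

zohosig

Zodenar: *zaguteg
  zaguteg → zahuseg   [intervocalic lenition]
  zahuseg → zahoseg   [vowel merger]
  zahoseg → zohoseg   [vowel merger]
  zohoseg → zohosig   [vowel merger]
  giving Zodenar zohosig.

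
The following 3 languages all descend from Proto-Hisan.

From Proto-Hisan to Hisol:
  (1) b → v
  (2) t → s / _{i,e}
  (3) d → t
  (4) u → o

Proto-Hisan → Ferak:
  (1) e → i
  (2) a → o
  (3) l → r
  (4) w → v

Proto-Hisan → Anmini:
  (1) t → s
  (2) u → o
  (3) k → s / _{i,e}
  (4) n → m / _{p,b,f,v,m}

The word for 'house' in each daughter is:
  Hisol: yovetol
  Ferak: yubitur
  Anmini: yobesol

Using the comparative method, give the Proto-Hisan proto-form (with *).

Position 2: Hisol has o, Ferak has u, Anmini has o. Ferak preserves u here (none of its changes turn any other segment into u), so the proto-segment is *u.
Position 3: Hisol has v, Ferak has b, Anmini has b. Ferak preserves b here (none of its changes turn any other segment into b), so the proto-segment is *b.
Position 4: Hisol has e, Ferak has i, Anmini has e. Hisol preserves e here (none of its changes turn any other segment into e), so the proto-segment is *e.
Verify the candidate proto-form against each daughter:
Hisol: *yubetul > yuvetul > yovetol  (by unconditioned shift, vowel merger)
Ferak: *yubetul > yubitul > yubitur  (by vowel merger, unconditioned shift)
Anmini: start from *yubetul.
  rule 1 (unconditioned shift): yubetul → yubesul
  rule 2 (vowel merger): yubesul → yobesol
  rule 3: no change — yobesol
  rule 4: no change — yobesol
  ⇒ Anmini yobesol
Only *yubetul yields all of Hisol yovetol, Ferak yubitur, Anmini yobesol.

*yubetul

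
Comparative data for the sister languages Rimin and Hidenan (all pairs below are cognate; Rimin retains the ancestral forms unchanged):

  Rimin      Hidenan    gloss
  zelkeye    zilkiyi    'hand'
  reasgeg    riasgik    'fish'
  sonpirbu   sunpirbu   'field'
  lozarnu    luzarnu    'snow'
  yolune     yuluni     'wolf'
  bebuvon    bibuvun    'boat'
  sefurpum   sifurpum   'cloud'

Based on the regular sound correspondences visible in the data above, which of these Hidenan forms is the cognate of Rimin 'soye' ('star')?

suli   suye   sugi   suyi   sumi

suyi

lozarnu ~ luzarnu, yolune ~ yuluni — Rimin o corresponds to Hidenan u after a consonant, before a consonant other than r, m, n, p, b, f, v.
zelkeye ~ zilkiyi, yolune ~ yuluni — Rimin e corresponds to Hidenan i word-finally.
Applying these to Rimin 'soye':
  soye → suye   (o→u after a consonant, before a consonant other than r, m, n, p, b, f, v)
  suye → suyi   (e→i word-finally)
So the Hidenan cognate is 'suyi'.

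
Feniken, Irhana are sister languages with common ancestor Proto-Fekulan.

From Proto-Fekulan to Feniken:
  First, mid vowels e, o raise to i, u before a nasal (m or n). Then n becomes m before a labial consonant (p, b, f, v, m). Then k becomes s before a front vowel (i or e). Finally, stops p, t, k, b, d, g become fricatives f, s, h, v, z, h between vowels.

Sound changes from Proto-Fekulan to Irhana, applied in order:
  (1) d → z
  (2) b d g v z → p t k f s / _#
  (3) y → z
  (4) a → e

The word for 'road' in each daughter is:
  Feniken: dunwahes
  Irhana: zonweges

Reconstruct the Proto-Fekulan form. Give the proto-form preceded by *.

Position 2: Feniken has u, Irhana has o. Irhana preserves o here (none of its changes turn any other segment into o), so the proto-segment is *o.
Position 6: Feniken has h, Irhana has g. Irhana preserves g here (none of its changes turn any other segment into g), so the proto-segment is *g.
Position 1: Feniken has d, Irhana has z. Feniken preserves d here (none of its changes turn any other segment into d), so the proto-segment is *d.
This points to *donwages. Verify forward in each daughter:
Feniken: start from *donwages.
  rule 1 (pre-nasal raising): donwages → dunwages
  rule 2: no change — dunwages
  rule 3: no change — dunwages
  rule 4 (intervocalic lenition): dunwages → dunwahes
  ⇒ Feniken dunwahes
Irhana: *donwages
  donwages → zonwages   [unconditioned shift]
  zonwages (rule 2 does not apply)
  zonwages (rule 3 does not apply)
  zonwages → zonweges   [vowel merger]
  giving Irhana zonweges.
No other proto-form is consistent with every reflex, so the reconstruction is *donwages.

*donwages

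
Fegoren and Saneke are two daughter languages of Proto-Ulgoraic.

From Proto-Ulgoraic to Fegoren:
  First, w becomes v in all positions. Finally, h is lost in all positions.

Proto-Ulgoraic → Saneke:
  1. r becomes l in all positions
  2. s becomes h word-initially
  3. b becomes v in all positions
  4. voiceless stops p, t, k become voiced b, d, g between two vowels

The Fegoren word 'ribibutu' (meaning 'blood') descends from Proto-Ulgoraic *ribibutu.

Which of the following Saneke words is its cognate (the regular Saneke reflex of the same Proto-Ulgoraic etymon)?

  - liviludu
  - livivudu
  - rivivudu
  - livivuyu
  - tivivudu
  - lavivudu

Saneke: start from *ribibutu.
  rule 1 (unconditioned shift): ribibutu → libibutu
  rule 2: no change — libibutu
  rule 3 (unconditioned shift): libibutu → livivutu
  rule 4 (intervocalic voicing): livivutu → livivudu
  ⇒ Saneke livivudu
Only 'livivudu' matches the regular Saneke development of *ribibutu.

livivudu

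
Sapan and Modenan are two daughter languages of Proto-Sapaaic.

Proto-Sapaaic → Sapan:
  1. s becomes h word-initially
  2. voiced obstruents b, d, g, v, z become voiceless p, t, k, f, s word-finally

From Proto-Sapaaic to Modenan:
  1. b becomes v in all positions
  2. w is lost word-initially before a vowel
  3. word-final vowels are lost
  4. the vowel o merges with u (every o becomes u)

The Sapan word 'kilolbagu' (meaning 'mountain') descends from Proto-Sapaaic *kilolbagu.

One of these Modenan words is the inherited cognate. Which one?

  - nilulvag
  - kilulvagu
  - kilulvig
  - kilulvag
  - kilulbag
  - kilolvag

Modenan: start from *kilolbagu.
  rule 1 (unconditioned shift): kilolbagu → kilolvagu
  rule 2: no change — kilolvagu
  rule 3 (apocope): kilolvagu → kilolvag
  rule 4 (vowel merger): kilolvag → kilulvag
  ⇒ Modenan kilulvag
Among the options, 'kilulvag' alone shows every Modenan change applied in order.

kilulvag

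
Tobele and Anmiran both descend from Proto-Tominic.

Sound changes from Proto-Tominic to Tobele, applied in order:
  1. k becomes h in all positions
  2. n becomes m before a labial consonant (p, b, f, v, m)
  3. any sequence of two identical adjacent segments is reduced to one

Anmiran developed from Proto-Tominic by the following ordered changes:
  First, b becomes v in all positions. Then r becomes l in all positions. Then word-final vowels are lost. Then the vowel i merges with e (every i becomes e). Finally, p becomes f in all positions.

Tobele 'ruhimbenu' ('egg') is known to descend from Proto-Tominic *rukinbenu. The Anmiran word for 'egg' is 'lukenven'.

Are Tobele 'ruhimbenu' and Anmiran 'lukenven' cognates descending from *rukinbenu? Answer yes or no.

Derive the expected Anmiran reflex of *rukinbenu:
Anmiran: *rukinbenu
  rukinbenu → rukinvenu   [unconditioned shift]
  rukinvenu → lukinvenu   [unconditioned shift]
  lukinvenu → lukinven   [apocope]
  lukinven → lukenven   [vowel merger]
  lukenven (rule 5 does not apply)
  giving Anmiran lukenven.
Anmiran 'lukenven' matches the regular reflex exactly, so the pair is cognate.

yes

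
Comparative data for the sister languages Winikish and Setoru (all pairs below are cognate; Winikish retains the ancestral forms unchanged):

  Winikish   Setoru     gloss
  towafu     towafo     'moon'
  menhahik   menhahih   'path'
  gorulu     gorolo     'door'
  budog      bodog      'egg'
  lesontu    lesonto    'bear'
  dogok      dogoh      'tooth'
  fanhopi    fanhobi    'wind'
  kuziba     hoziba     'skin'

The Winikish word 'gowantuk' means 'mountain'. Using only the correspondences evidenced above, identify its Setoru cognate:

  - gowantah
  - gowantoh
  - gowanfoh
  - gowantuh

gowantoh

gorulu ~ gorolo, budog ~ bodog — Winikish u corresponds to Setoru o after a consonant, before a consonant other than r, m, n, p, b, f, v.
menhahik ~ menhahih, dogok ~ dogoh — Winikish k corresponds to Setoru h word-finally.
Applying these to Winikish 'gowantuk':
  gowantuk → gowantok   (u→o after a consonant, before a consonant other than r, m, n, p, b, f, v)
  gowantok → gowantoh   (k→h word-finally)
So the Setoru cognate is 'gowantoh'.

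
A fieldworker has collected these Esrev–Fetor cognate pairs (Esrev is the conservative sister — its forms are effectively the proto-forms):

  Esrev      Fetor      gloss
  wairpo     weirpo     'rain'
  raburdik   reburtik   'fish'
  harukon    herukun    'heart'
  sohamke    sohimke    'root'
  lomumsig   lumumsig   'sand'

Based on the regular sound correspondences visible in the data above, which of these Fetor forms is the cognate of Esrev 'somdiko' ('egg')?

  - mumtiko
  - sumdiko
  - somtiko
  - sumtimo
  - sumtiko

lomumsig ~ lumumsig — Esrev o corresponds to Fetor u after a consonant, before a nasal.
raburdik ~ reburtik — Esrev d corresponds to Fetor t after a consonant, before a front vowel.
Applying these to Esrev 'somdiko':
  somdiko → sumdiko   (o→u after a consonant, before a nasal)
  sumdiko → sumtiko   (d→t after a consonant, before a front vowel)
So the Fetor cognate is 'sumtiko'.

sumtiko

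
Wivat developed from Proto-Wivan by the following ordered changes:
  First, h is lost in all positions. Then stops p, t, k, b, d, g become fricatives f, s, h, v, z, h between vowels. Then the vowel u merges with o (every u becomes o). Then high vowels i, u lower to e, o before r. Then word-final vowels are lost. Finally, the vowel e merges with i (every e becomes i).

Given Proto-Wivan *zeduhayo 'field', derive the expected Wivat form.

Wivat: *zeduhayo
  zeduhayo → zeduayo   [h-loss]
  zeduayo → zezuayo   [intervocalic lenition]
  zezuayo → zezoayo   [vowel merger]
  zezoayo (rule 4 does not apply)
  zezoayo → zezoay   [apocope]
  zezoay → zizoay   [vowel merger]
  giving Wivat zizoay.

zizoay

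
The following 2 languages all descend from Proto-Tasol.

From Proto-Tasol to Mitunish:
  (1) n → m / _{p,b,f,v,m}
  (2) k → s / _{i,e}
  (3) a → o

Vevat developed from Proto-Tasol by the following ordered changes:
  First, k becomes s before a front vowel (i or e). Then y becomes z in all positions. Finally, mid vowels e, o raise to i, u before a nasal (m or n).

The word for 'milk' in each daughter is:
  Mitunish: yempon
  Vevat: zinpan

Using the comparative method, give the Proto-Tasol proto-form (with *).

Position 3: Mitunish has m, Vevat has n. Vevat preserves n here (none of its changes turn any other segment into n), so the proto-segment is *n.
Position 1: Mitunish has y, Vevat has z. Mitunish preserves y here (none of its changes turn any other segment into y), so the proto-segment is *y.
Position 2: Mitunish has e, Vevat has i. Mitunish preserves e here (none of its changes turn any other segment into e), so the proto-segment is *e.
This points to *yenpan. Verify forward in each daughter:
Mitunish: start from *yenpan.
  rule 1 (nasal place assimilation): yenpan → yempan
  rule 2: no change — yempan
  rule 3 (vowel merger): yempan → yempon
  ⇒ Mitunish yempon
Vevat: *yenpan
  yenpan (rule 1 does not apply)
  yenpan → zenpan   [unconditioned shift]
  zenpan → zinpan   [pre-nasal raising]
  giving Vevat zinpan.
Only *yenpan yields all of Mitunish yempon, Vevat zinpan.

*yenpan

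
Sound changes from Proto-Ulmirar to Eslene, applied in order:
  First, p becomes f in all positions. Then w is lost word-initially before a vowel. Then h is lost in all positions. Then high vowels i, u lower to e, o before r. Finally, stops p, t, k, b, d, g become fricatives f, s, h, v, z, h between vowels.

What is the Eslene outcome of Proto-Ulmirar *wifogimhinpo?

ifohiminfo

Eslene: *wifogimhinpo > wifogimhinfo > ifogimhinfo > ifogiminfo > ifohiminfo  (by unconditioned shift, glide loss, h-loss, intervocalic lenition)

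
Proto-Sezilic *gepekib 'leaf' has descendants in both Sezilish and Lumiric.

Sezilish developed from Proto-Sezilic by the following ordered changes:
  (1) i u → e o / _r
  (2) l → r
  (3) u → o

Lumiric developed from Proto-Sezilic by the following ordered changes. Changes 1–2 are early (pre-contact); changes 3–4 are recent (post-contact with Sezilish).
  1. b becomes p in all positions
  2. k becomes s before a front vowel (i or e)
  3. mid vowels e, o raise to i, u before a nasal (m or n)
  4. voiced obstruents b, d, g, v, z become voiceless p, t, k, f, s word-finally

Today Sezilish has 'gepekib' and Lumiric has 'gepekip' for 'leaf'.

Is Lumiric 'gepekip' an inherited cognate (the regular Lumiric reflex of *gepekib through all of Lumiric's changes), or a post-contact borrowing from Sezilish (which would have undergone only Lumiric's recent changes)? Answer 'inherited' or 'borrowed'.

If inherited, *gepekib would pass through all of Lumiric's changes:
Lumiric: *gepekib > gepekip > gepesip  (by unconditioned shift, palatalisation)
If borrowed from Sezilish 'gepekib' after the early changes, it would undergo only the recent ones:
  rule 3 (pre-nasal raising): no change (gepekib)
  rule 4 (final devoicing): gepekib → gepekip
  ⇒ as a loan: gepekip
Lumiric 'gepekip' matches the loan outcome 'gepekip', not the inherited 'gepesip' — it skipped the early Lumiric changes, so it was borrowed from Sezilish.

borrowed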